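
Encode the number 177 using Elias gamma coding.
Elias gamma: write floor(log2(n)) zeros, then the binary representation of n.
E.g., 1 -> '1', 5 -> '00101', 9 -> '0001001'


num_bits = floor(log2(177)) + 1 = 8
leading_zeros = num_bits - 1 = 7
binary(177) = 10110001

Elias gamma(177) = '0000000' + '10110001' = 000000010110001 (15 bits)


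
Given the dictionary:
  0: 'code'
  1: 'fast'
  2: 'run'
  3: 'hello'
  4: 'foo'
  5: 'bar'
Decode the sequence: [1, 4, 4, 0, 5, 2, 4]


Look up each index in the dictionary:
  1 -> 'fast'
  4 -> 'foo'
  4 -> 'foo'
  0 -> 'code'
  5 -> 'bar'
  2 -> 'run'
  4 -> 'foo'

Decoded: "fast foo foo code bar run foo"


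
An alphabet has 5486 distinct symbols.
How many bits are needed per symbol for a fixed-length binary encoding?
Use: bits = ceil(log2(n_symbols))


log2(5486) = 12.4215
Bracket: 2^12 = 4096 < 5486 <= 2^13 = 8192
So ceil(log2(5486)) = 13

bits = ceil(log2(5486)) = ceil(12.4215) = 13 bits


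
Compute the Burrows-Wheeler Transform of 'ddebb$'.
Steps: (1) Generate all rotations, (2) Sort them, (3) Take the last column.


Rotations (sorted):
  0: $ddebb -> last char: b
  1: b$ddeb -> last char: b
  2: bb$dde -> last char: e
  3: ddebb$ -> last char: $
  4: debb$d -> last char: d
  5: ebb$dd -> last char: d


BWT = bbe$dd


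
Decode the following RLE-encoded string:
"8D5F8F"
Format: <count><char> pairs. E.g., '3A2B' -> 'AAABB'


Expanding each <count><char> pair:
  8D -> 'DDDDDDDD'
  5F -> 'FFFFF'
  8F -> 'FFFFFFFF'

Decoded = DDDDDDDDFFFFFFFFFFFFF


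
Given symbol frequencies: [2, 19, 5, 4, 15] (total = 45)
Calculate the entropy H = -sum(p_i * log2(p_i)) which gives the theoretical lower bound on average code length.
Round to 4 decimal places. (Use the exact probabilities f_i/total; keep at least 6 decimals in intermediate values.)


Per-symbol terms -p_i * log2(p_i) with p_i = f_i/45:
  p = 2/45 = 0.044444: log2(p) = -4.491853, -p*log2(p) = 0.199638
  p = 19/45 = 0.422222: log2(p) = -1.243926, -p*log2(p) = 0.525213
  p = 5/45 = 0.111111: log2(p) = -3.169925, -p*log2(p) = 0.352214
  p = 4/45 = 0.088889: log2(p) = -3.491853, -p*log2(p) = 0.310387
  p = 15/45 = 0.333333: log2(p) = -1.584963, -p*log2(p) = 0.528321
H = 0.199638 + 0.525213 + 0.352214 + 0.310387 + 0.528321 = 1.915773

H = 1.9158 bits/symbol


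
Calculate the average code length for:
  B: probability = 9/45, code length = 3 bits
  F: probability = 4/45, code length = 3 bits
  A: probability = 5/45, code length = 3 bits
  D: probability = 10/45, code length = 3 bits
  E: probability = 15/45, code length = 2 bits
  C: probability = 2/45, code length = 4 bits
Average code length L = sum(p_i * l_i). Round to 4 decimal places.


Weighted contributions p_i * l_i:
  B: (9/45) * 3 = 27/45
  F: (4/45) * 3 = 12/45
  A: (5/45) * 3 = 15/45
  D: (10/45) * 3 = 30/45
  E: (15/45) * 2 = 30/45
  C: (2/45) * 4 = 8/45
Sum = (27 + 12 + 15 + 30 + 30 + 8)/45 = 122/45

L = 122/45 = 2.7111 bits/symbol


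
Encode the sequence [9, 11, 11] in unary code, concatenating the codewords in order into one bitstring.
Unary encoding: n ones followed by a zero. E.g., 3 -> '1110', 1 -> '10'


Encode each number as n ones followed by a terminating 0:
  9 -> 1111111110 (10 bits)
  11 -> 111111111110 (12 bits)
  11 -> 111111111110 (12 bits)
Total length = 10 + 12 + 12 = 34 bits.

Unary([9, 11, 11]) = 1111111110111111111110111111111110 (34 bits)


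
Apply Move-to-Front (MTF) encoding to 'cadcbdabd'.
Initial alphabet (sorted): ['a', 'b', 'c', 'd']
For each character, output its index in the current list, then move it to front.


MTF encoding:
'c': index 2 in ['a', 'b', 'c', 'd'] -> ['c', 'a', 'b', 'd']
'a': index 1 in ['c', 'a', 'b', 'd'] -> ['a', 'c', 'b', 'd']
'd': index 3 in ['a', 'c', 'b', 'd'] -> ['d', 'a', 'c', 'b']
'c': index 2 in ['d', 'a', 'c', 'b'] -> ['c', 'd', 'a', 'b']
'b': index 3 in ['c', 'd', 'a', 'b'] -> ['b', 'c', 'd', 'a']
'd': index 2 in ['b', 'c', 'd', 'a'] -> ['d', 'b', 'c', 'a']
'a': index 3 in ['d', 'b', 'c', 'a'] -> ['a', 'd', 'b', 'c']
'b': index 2 in ['a', 'd', 'b', 'c'] -> ['b', 'a', 'd', 'c']
'd': index 2 in ['b', 'a', 'd', 'c'] -> ['d', 'b', 'a', 'c']


Output: [2, 1, 3, 2, 3, 2, 3, 2, 2]


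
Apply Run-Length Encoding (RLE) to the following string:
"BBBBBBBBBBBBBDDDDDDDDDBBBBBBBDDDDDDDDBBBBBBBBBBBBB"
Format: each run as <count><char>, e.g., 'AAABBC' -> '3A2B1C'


Scanning runs left to right:
  i=0: run of 'B' x 13 -> '13B'
  i=13: run of 'D' x 9 -> '9D'
  i=22: run of 'B' x 7 -> '7B'
  i=29: run of 'D' x 8 -> '8D'
  i=37: run of 'B' x 13 -> '13B'

RLE = 13B9D7B8D13B


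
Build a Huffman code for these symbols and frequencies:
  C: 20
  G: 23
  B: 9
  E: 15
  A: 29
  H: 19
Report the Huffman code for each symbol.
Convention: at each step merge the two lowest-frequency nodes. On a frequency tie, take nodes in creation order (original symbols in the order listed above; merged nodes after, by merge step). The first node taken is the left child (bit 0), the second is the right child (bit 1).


Huffman tree construction:
Step 1: Merge B(9) + E(15) = 24
Step 2: Merge H(19) + C(20) = 39
Step 3: Merge G(23) + (B+E)(24) = 47
Step 4: Merge A(29) + (H+C)(39) = 68
Step 5: Merge (G+(B+E))(47) + (A+(H+C))(68) = 115
Read each symbol's code off the tree from the root (left child = 0, right child = 1).

Codes:
  C: 111 (length 3)
  G: 00 (length 2)
  B: 010 (length 3)
  E: 011 (length 3)
  A: 10 (length 2)
  H: 110 (length 3)
Average code length: 293/115 = 2.5478 bits/symbol


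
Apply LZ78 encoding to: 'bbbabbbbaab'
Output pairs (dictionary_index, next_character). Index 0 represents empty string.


LZ78 encoding steps:
Dictionary: {0: ''}
Step 1: w='' (idx 0), next='b' -> output (0, 'b'), add 'b' as idx 1
Step 2: w='b' (idx 1), next='b' -> output (1, 'b'), add 'bb' as idx 2
Step 3: w='' (idx 0), next='a' -> output (0, 'a'), add 'a' as idx 3
Step 4: w='bb' (idx 2), next='b' -> output (2, 'b'), add 'bbb' as idx 4
Step 5: w='b' (idx 1), next='a' -> output (1, 'a'), add 'ba' as idx 5
Step 6: w='a' (idx 3), next='b' -> output (3, 'b'), add 'ab' as idx 6


Encoded: [(0, 'b'), (1, 'b'), (0, 'a'), (2, 'b'), (1, 'a'), (3, 'b')]


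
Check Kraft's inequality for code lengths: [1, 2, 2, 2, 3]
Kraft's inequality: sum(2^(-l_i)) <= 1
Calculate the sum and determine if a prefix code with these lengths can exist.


Sum = 2^(-1) + 2^(-2) + 2^(-2) + 2^(-2) + 2^(-3)
    = 0.5 + 0.25 + 0.25 + 0.25 + 0.125
    = 11/8 = 1.375
Since 1.375 > 1, Kraft's inequality is NOT satisfied.
A prefix code with these lengths CANNOT exist.

Kraft sum = 1.375. Not satisfied.


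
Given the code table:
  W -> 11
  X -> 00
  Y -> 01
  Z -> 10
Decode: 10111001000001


Decoding:
10 -> Z
11 -> W
10 -> Z
01 -> Y
00 -> X
00 -> X
01 -> Y


Result: ZWZYXXY


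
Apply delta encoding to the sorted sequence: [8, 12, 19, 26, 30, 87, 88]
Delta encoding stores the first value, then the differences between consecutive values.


First value: 8
Deltas:
  12 - 8 = 4
  19 - 12 = 7
  26 - 19 = 7
  30 - 26 = 4
  87 - 30 = 57
  88 - 87 = 1


Delta encoded: [8, 4, 7, 7, 4, 57, 1]


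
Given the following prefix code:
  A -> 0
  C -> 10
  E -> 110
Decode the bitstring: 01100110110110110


Decoding step by step:
Bits 0 -> A
Bits 110 -> E
Bits 0 -> A
Bits 110 -> E
Bits 110 -> E
Bits 110 -> E
Bits 110 -> E


Decoded message: AEAEEEE


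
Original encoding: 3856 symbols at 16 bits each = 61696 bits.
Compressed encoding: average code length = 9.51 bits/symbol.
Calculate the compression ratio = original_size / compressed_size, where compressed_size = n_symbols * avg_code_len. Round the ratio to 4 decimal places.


original_size = n_symbols * orig_bits = 3856 * 16 = 61696 bits
compressed_size = n_symbols * avg_code_len = 3856 * 9.51 = 36670.56 bits
ratio = original_size / compressed_size = 61696 / 36670.56 = 1.6824

Compression ratio = 1.6824


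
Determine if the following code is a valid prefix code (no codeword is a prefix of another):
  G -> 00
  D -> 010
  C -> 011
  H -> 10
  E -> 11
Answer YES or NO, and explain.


Checking each pair (does one codeword prefix another?):
  G='00' vs D='010': no prefix
  G='00' vs C='011': no prefix
  G='00' vs H='10': no prefix
  G='00' vs E='11': no prefix
  D='010' vs G='00': no prefix
  D='010' vs C='011': no prefix
  D='010' vs H='10': no prefix
  D='010' vs E='11': no prefix
  C='011' vs G='00': no prefix
  C='011' vs D='010': no prefix
  C='011' vs H='10': no prefix
  C='011' vs E='11': no prefix
  H='10' vs G='00': no prefix
  H='10' vs D='010': no prefix
  H='10' vs C='011': no prefix
  H='10' vs E='11': no prefix
  E='11' vs G='00': no prefix
  E='11' vs D='010': no prefix
  E='11' vs C='011': no prefix
  E='11' vs H='10': no prefix
No violation found over all pairs.

YES -- this is a valid prefix code. No codeword is a prefix of any other codeword.


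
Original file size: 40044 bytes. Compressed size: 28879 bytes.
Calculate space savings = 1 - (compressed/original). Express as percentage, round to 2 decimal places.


ratio = compressed/original = 28879/40044 = 0.721182
savings = 1 - ratio = 1 - 0.721182 = 0.278818
as a percentage: 0.278818 * 100 = 27.88%

Space savings = 1 - 28879/40044 = 27.88%


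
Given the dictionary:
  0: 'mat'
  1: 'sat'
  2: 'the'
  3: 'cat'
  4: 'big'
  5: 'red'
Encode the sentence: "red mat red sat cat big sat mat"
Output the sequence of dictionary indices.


Look up each word in the dictionary:
  'red' -> 5
  'mat' -> 0
  'red' -> 5
  'sat' -> 1
  'cat' -> 3
  'big' -> 4
  'sat' -> 1
  'mat' -> 0

Encoded: [5, 0, 5, 1, 3, 4, 1, 0]


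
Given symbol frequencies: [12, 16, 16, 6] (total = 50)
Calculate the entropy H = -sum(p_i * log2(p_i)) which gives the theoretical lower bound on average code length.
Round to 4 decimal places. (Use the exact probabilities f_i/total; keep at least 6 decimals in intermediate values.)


Per-symbol terms -p_i * log2(p_i) with p_i = f_i/50:
  p = 12/50 = 0.240000: log2(p) = -2.058894, -p*log2(p) = 0.494134
  p = 16/50 = 0.320000: log2(p) = -1.643856, -p*log2(p) = 0.526034
  p = 16/50 = 0.320000: log2(p) = -1.643856, -p*log2(p) = 0.526034
  p = 6/50 = 0.120000: log2(p) = -3.058894, -p*log2(p) = 0.367067
H = 0.494134 + 0.526034 + 0.526034 + 0.367067 = 1.913269

H = 1.9133 bits/symbol


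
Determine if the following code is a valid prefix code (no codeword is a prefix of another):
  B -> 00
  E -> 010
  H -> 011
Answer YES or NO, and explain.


Checking each pair (does one codeword prefix another?):
  B='00' vs E='010': no prefix
  B='00' vs H='011': no prefix
  E='010' vs B='00': no prefix
  E='010' vs H='011': no prefix
  H='011' vs B='00': no prefix
  H='011' vs E='010': no prefix
No violation found over all pairs.

YES -- this is a valid prefix code. No codeword is a prefix of any other codeword.


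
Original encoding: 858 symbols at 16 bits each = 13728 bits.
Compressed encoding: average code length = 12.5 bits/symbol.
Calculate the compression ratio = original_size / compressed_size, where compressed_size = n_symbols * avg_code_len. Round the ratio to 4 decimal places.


original_size = n_symbols * orig_bits = 858 * 16 = 13728 bits
compressed_size = n_symbols * avg_code_len = 858 * 12.5 = 10725.0 bits
ratio = original_size / compressed_size = 13728 / 10725.0 = 1.28

Compression ratio = 1.28


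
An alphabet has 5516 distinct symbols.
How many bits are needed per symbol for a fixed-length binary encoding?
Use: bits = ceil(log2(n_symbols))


log2(5516) = 12.4294
Bracket: 2^12 = 4096 < 5516 <= 2^13 = 8192
So ceil(log2(5516)) = 13

bits = ceil(log2(5516)) = ceil(12.4294) = 13 bits


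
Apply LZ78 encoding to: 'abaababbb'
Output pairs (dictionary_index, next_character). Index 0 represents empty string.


LZ78 encoding steps:
Dictionary: {0: ''}
Step 1: w='' (idx 0), next='a' -> output (0, 'a'), add 'a' as idx 1
Step 2: w='' (idx 0), next='b' -> output (0, 'b'), add 'b' as idx 2
Step 3: w='a' (idx 1), next='a' -> output (1, 'a'), add 'aa' as idx 3
Step 4: w='b' (idx 2), next='a' -> output (2, 'a'), add 'ba' as idx 4
Step 5: w='b' (idx 2), next='b' -> output (2, 'b'), add 'bb' as idx 5
Step 6: w='b' (idx 2), end of input -> output (2, '')


Encoded: [(0, 'a'), (0, 'b'), (1, 'a'), (2, 'a'), (2, 'b'), (2, '')]


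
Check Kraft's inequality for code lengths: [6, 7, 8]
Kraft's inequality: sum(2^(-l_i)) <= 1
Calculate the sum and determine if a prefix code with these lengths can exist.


Sum = 2^(-6) + 2^(-7) + 2^(-8)
    = 0.015625 + 0.0078125 + 0.00390625
    = 7/256 = 0.02734375
Since 0.02734375 <= 1, Kraft's inequality IS satisfied.
A prefix code with these lengths CAN exist.

Kraft sum = 0.02734375. Satisfied.


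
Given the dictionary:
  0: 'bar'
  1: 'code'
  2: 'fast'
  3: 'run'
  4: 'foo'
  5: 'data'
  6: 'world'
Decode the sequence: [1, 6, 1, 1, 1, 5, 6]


Look up each index in the dictionary:
  1 -> 'code'
  6 -> 'world'
  1 -> 'code'
  1 -> 'code'
  1 -> 'code'
  5 -> 'data'
  6 -> 'world'

Decoded: "code world code code code data world"


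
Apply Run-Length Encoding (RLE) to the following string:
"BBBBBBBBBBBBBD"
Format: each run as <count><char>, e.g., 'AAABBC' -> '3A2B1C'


Scanning runs left to right:
  i=0: run of 'B' x 13 -> '13B'
  i=13: run of 'D' x 1 -> '1D'

RLE = 13B1D


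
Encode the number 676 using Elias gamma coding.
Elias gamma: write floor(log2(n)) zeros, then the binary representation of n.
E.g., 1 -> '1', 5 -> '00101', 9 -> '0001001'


num_bits = floor(log2(676)) + 1 = 10
leading_zeros = num_bits - 1 = 9
binary(676) = 1010100100

Elias gamma(676) = '000000000' + '1010100100' = 0000000001010100100 (19 bits)


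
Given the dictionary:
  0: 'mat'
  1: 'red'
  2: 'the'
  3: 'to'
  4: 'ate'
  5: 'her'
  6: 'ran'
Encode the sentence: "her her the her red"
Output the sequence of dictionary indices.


Look up each word in the dictionary:
  'her' -> 5
  'her' -> 5
  'the' -> 2
  'her' -> 5
  'red' -> 1

Encoded: [5, 5, 2, 5, 1]


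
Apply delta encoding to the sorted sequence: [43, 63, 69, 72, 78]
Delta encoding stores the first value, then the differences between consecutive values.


First value: 43
Deltas:
  63 - 43 = 20
  69 - 63 = 6
  72 - 69 = 3
  78 - 72 = 6


Delta encoded: [43, 20, 6, 3, 6]


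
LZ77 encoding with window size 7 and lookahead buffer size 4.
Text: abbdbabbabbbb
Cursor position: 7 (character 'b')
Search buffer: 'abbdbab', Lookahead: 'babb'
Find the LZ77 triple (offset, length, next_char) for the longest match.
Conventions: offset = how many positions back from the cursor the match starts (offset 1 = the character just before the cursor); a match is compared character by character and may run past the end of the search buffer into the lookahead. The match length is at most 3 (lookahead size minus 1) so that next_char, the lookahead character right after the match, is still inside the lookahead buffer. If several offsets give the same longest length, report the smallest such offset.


Try each offset into the search buffer:
  offset=1 (pos 6, char 'b'): match length 1
  offset=2 (pos 5, char 'a'): match length 0
  offset=3 (pos 4, char 'b'): match length 3
  offset=4 (pos 3, char 'd'): match length 0
  offset=5 (pos 2, char 'b'): match length 1
  offset=6 (pos 1, char 'b'): match length 1
  offset=7 (pos 0, char 'a'): match length 0
Longest match has length 3 at offset 3.
next_char = character at position 7 + 3 = 10 -> 'b'

Best match: offset=3, length=3 (matching 'bab' starting at position 4)
LZ77 triple: (3, 3, 'b')


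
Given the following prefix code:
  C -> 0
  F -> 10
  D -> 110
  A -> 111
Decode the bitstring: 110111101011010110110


Decoding step by step:
Bits 110 -> D
Bits 111 -> A
Bits 10 -> F
Bits 10 -> F
Bits 110 -> D
Bits 10 -> F
Bits 110 -> D
Bits 110 -> D


Decoded message: DAFFDFDD


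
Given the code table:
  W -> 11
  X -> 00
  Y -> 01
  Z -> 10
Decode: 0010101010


Decoding:
00 -> X
10 -> Z
10 -> Z
10 -> Z
10 -> Z


Result: XZZZZ


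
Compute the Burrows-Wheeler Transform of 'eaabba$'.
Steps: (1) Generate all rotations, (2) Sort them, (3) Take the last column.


Rotations (sorted):
  0: $eaabba -> last char: a
  1: a$eaabb -> last char: b
  2: aabba$e -> last char: e
  3: abba$ea -> last char: a
  4: ba$eaab -> last char: b
  5: bba$eaa -> last char: a
  6: eaabba$ -> last char: $


BWT = abeaba$


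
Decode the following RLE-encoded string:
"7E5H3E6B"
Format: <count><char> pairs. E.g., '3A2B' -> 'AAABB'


Expanding each <count><char> pair:
  7E -> 'EEEEEEE'
  5H -> 'HHHHH'
  3E -> 'EEE'
  6B -> 'BBBBBB'

Decoded = EEEEEEEHHHHHEEEBBBBBB


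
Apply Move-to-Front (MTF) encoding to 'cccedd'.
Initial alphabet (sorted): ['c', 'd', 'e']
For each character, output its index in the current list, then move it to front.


MTF encoding:
'c': index 0 in ['c', 'd', 'e'] -> ['c', 'd', 'e']
'c': index 0 in ['c', 'd', 'e'] -> ['c', 'd', 'e']
'c': index 0 in ['c', 'd', 'e'] -> ['c', 'd', 'e']
'e': index 2 in ['c', 'd', 'e'] -> ['e', 'c', 'd']
'd': index 2 in ['e', 'c', 'd'] -> ['d', 'e', 'c']
'd': index 0 in ['d', 'e', 'c'] -> ['d', 'e', 'c']


Output: [0, 0, 0, 2, 2, 0]


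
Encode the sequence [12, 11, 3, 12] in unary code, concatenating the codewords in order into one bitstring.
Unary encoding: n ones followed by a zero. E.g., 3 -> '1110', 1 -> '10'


Encode each number as n ones followed by a terminating 0:
  12 -> 1111111111110 (13 bits)
  11 -> 111111111110 (12 bits)
  3 -> 1110 (4 bits)
  12 -> 1111111111110 (13 bits)
Total length = 13 + 12 + 4 + 13 = 42 bits.

Unary([12, 11, 3, 12]) = 111111111111011111111111011101111111111110 (42 bits)


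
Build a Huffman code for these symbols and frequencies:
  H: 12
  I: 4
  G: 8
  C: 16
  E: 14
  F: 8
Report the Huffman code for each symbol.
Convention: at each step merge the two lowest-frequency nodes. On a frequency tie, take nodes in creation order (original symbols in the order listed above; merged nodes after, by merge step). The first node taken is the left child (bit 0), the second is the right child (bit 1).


Huffman tree construction:
Step 1: Merge I(4) + G(8) = 12
Step 2: Merge F(8) + H(12) = 20
Step 3: Merge (I+G)(12) + E(14) = 26
Step 4: Merge C(16) + (F+H)(20) = 36
Step 5: Merge ((I+G)+E)(26) + (C+(F+H))(36) = 62
Read each symbol's code off the tree from the root (left child = 0, right child = 1).

Codes:
  H: 111 (length 3)
  I: 000 (length 3)
  G: 001 (length 3)
  C: 10 (length 2)
  E: 01 (length 2)
  F: 110 (length 3)
Average code length: 156/62 = 2.5161 bits/symbol


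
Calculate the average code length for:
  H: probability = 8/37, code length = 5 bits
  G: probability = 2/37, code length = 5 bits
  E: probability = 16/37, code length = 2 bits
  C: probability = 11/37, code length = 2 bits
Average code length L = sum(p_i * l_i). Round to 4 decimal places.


Weighted contributions p_i * l_i:
  H: (8/37) * 5 = 40/37
  G: (2/37) * 5 = 10/37
  E: (16/37) * 2 = 32/37
  C: (11/37) * 2 = 22/37
Sum = (40 + 10 + 32 + 22)/37 = 104/37

L = 104/37 = 2.8108 bits/symbol


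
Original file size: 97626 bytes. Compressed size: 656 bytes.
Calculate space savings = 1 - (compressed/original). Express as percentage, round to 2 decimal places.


ratio = compressed/original = 656/97626 = 0.00672
savings = 1 - ratio = 1 - 0.00672 = 0.99328
as a percentage: 0.99328 * 100 = 99.33%

Space savings = 1 - 656/97626 = 99.33%


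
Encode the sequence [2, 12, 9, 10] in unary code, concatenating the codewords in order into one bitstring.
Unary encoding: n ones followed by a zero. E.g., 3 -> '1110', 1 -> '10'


Encode each number as n ones followed by a terminating 0:
  2 -> 110 (3 bits)
  12 -> 1111111111110 (13 bits)
  9 -> 1111111110 (10 bits)
  10 -> 11111111110 (11 bits)
Total length = 3 + 13 + 10 + 11 = 37 bits.

Unary([2, 12, 9, 10]) = 1101111111111110111111111011111111110 (37 bits)


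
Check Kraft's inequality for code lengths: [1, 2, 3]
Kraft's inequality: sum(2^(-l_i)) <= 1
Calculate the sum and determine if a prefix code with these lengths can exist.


Sum = 2^(-1) + 2^(-2) + 2^(-3)
    = 0.5 + 0.25 + 0.125
    = 7/8 = 0.875
Since 0.875 <= 1, Kraft's inequality IS satisfied.
A prefix code with these lengths CAN exist.

Kraft sum = 0.875. Satisfied.


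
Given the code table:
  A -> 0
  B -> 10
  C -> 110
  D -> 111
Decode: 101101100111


Decoding:
10 -> B
110 -> C
110 -> C
0 -> A
111 -> D


Result: BCCAD


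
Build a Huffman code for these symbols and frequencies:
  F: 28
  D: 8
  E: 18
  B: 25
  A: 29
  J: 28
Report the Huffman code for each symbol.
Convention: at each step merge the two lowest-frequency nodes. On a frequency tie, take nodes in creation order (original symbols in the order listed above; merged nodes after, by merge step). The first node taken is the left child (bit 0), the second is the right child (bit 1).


Huffman tree construction:
Step 1: Merge D(8) + E(18) = 26
Step 2: Merge B(25) + (D+E)(26) = 51
Step 3: Merge F(28) + J(28) = 56
Step 4: Merge A(29) + (B+(D+E))(51) = 80
Step 5: Merge (F+J)(56) + (A+(B+(D+E)))(80) = 136
Read each symbol's code off the tree from the root (left child = 0, right child = 1).

Codes:
  F: 00 (length 2)
  D: 1110 (length 4)
  E: 1111 (length 4)
  B: 110 (length 3)
  A: 10 (length 2)
  J: 01 (length 2)
Average code length: 349/136 = 2.5662 bits/symbol


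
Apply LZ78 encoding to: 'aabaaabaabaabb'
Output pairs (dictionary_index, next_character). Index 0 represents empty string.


LZ78 encoding steps:
Dictionary: {0: ''}
Step 1: w='' (idx 0), next='a' -> output (0, 'a'), add 'a' as idx 1
Step 2: w='a' (idx 1), next='b' -> output (1, 'b'), add 'ab' as idx 2
Step 3: w='a' (idx 1), next='a' -> output (1, 'a'), add 'aa' as idx 3
Step 4: w='ab' (idx 2), next='a' -> output (2, 'a'), add 'aba' as idx 4
Step 5: w='aba' (idx 4), next='a' -> output (4, 'a'), add 'abaa' as idx 5
Step 6: w='' (idx 0), next='b' -> output (0, 'b'), add 'b' as idx 6
Step 7: w='b' (idx 6), end of input -> output (6, '')


Encoded: [(0, 'a'), (1, 'b'), (1, 'a'), (2, 'a'), (4, 'a'), (0, 'b'), (6, '')]


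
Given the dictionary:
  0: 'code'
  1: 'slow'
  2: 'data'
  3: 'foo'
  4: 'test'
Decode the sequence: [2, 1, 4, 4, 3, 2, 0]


Look up each index in the dictionary:
  2 -> 'data'
  1 -> 'slow'
  4 -> 'test'
  4 -> 'test'
  3 -> 'foo'
  2 -> 'data'
  0 -> 'code'

Decoded: "data slow test test foo data code"


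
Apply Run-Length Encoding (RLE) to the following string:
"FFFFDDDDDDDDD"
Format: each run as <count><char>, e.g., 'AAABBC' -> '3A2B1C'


Scanning runs left to right:
  i=0: run of 'F' x 4 -> '4F'
  i=4: run of 'D' x 9 -> '9D'

RLE = 4F9D


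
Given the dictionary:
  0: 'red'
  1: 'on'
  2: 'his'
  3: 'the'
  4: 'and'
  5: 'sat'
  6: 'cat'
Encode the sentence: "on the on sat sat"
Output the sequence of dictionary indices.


Look up each word in the dictionary:
  'on' -> 1
  'the' -> 3
  'on' -> 1
  'sat' -> 5
  'sat' -> 5

Encoded: [1, 3, 1, 5, 5]


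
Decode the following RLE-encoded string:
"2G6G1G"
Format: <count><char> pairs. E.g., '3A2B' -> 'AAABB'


Expanding each <count><char> pair:
  2G -> 'GG'
  6G -> 'GGGGGG'
  1G -> 'G'

Decoded = GGGGGGGGG


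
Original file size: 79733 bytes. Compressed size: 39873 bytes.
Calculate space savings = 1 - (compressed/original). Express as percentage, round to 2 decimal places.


ratio = compressed/original = 39873/79733 = 0.500082
savings = 1 - ratio = 1 - 0.500082 = 0.499918
as a percentage: 0.499918 * 100 = 49.99%

Space savings = 1 - 39873/79733 = 49.99%


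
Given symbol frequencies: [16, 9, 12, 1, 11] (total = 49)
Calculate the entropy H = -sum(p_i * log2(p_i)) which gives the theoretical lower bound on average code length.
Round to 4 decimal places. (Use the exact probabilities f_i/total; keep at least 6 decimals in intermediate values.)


Per-symbol terms -p_i * log2(p_i) with p_i = f_i/49:
  p = 16/49 = 0.326531: log2(p) = -1.614710, -p*log2(p) = 0.527252
  p = 9/49 = 0.183673: log2(p) = -2.444785, -p*log2(p) = 0.449042
  p = 12/49 = 0.244898: log2(p) = -2.029747, -p*log2(p) = 0.497081
  p = 1/49 = 0.020408: log2(p) = -5.614710, -p*log2(p) = 0.114586
  p = 11/49 = 0.224490: log2(p) = -2.155278, -p*log2(p) = 0.483838
H = 0.527252 + 0.449042 + 0.497081 + 0.114586 + 0.483838 = 2.071799

H = 2.0718 bits/symbol


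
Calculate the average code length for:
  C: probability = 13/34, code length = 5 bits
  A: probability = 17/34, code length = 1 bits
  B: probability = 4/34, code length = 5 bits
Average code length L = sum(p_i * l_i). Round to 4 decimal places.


Weighted contributions p_i * l_i:
  C: (13/34) * 5 = 65/34
  A: (17/34) * 1 = 17/34
  B: (4/34) * 5 = 20/34
Sum = (65 + 17 + 20)/34 = 102/34

L = 102/34 = 3.0000 bits/symbol


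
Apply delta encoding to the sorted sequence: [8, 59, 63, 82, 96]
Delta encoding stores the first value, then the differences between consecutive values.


First value: 8
Deltas:
  59 - 8 = 51
  63 - 59 = 4
  82 - 63 = 19
  96 - 82 = 14


Delta encoded: [8, 51, 4, 19, 14]


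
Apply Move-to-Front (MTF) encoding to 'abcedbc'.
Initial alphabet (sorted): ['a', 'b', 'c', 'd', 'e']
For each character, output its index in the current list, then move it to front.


MTF encoding:
'a': index 0 in ['a', 'b', 'c', 'd', 'e'] -> ['a', 'b', 'c', 'd', 'e']
'b': index 1 in ['a', 'b', 'c', 'd', 'e'] -> ['b', 'a', 'c', 'd', 'e']
'c': index 2 in ['b', 'a', 'c', 'd', 'e'] -> ['c', 'b', 'a', 'd', 'e']
'e': index 4 in ['c', 'b', 'a', 'd', 'e'] -> ['e', 'c', 'b', 'a', 'd']
'd': index 4 in ['e', 'c', 'b', 'a', 'd'] -> ['d', 'e', 'c', 'b', 'a']
'b': index 3 in ['d', 'e', 'c', 'b', 'a'] -> ['b', 'd', 'e', 'c', 'a']
'c': index 3 in ['b', 'd', 'e', 'c', 'a'] -> ['c', 'b', 'd', 'e', 'a']


Output: [0, 1, 2, 4, 4, 3, 3]


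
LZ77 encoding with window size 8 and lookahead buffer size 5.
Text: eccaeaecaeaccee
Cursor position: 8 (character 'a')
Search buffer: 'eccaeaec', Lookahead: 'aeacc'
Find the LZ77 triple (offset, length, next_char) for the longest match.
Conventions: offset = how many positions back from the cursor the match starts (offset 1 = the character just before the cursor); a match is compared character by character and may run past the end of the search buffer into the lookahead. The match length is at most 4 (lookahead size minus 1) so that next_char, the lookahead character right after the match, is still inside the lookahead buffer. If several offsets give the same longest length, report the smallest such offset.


Try each offset into the search buffer:
  offset=1 (pos 7, char 'c'): match length 0
  offset=2 (pos 6, char 'e'): match length 0
  offset=3 (pos 5, char 'a'): match length 2
  offset=4 (pos 4, char 'e'): match length 0
  offset=5 (pos 3, char 'a'): match length 3
  offset=6 (pos 2, char 'c'): match length 0
  offset=7 (pos 1, char 'c'): match length 0
  offset=8 (pos 0, char 'e'): match length 0
Longest match has length 3 at offset 5.
next_char = character at position 8 + 3 = 11 -> 'c'

Best match: offset=5, length=3 (matching 'aea' starting at position 3)
LZ77 triple: (5, 3, 'c')


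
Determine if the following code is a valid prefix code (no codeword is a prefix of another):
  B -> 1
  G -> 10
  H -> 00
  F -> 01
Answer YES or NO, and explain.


Checking each pair (does one codeword prefix another?):
  B='1' vs G='10': prefix -- VIOLATION

NO -- this is NOT a valid prefix code. B (1) is a prefix of G (10).


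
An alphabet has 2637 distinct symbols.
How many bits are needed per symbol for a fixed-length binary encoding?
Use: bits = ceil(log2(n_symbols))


log2(2637) = 11.3647
Bracket: 2^11 = 2048 < 2637 <= 2^12 = 4096
So ceil(log2(2637)) = 12

bits = ceil(log2(2637)) = ceil(11.3647) = 12 bits


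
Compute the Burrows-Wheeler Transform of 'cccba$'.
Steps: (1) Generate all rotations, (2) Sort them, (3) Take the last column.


Rotations (sorted):
  0: $cccba -> last char: a
  1: a$cccb -> last char: b
  2: ba$ccc -> last char: c
  3: cba$cc -> last char: c
  4: ccba$c -> last char: c
  5: cccba$ -> last char: $


BWT = abccc$


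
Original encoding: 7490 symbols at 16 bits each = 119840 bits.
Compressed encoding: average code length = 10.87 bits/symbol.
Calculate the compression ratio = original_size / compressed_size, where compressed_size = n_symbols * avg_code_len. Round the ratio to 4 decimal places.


original_size = n_symbols * orig_bits = 7490 * 16 = 119840 bits
compressed_size = n_symbols * avg_code_len = 7490 * 10.87 = 81416.3 bits
ratio = original_size / compressed_size = 119840 / 81416.3 = 1.4719

Compression ratio = 1.4719


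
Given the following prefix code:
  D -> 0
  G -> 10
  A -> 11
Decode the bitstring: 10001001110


Decoding step by step:
Bits 10 -> G
Bits 0 -> D
Bits 0 -> D
Bits 10 -> G
Bits 0 -> D
Bits 11 -> A
Bits 10 -> G


Decoded message: GDDGDAG


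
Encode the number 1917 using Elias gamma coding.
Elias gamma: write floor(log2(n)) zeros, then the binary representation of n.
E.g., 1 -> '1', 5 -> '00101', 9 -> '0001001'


num_bits = floor(log2(1917)) + 1 = 11
leading_zeros = num_bits - 1 = 10
binary(1917) = 11101111101

Elias gamma(1917) = '0000000000' + '11101111101' = 000000000011101111101 (21 bits)


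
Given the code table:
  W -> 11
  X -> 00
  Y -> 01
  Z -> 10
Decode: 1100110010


Decoding:
11 -> W
00 -> X
11 -> W
00 -> X
10 -> Z


Result: WXWXZ


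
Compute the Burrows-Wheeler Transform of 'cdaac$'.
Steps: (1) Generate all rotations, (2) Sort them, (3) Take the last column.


Rotations (sorted):
  0: $cdaac -> last char: c
  1: aac$cd -> last char: d
  2: ac$cda -> last char: a
  3: c$cdaa -> last char: a
  4: cdaac$ -> last char: $
  5: daac$c -> last char: c


BWT = cdaa$c


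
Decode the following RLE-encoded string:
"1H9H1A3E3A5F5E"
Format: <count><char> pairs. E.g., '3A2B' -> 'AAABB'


Expanding each <count><char> pair:
  1H -> 'H'
  9H -> 'HHHHHHHHH'
  1A -> 'A'
  3E -> 'EEE'
  3A -> 'AAA'
  5F -> 'FFFFF'
  5E -> 'EEEEE'

Decoded = HHHHHHHHHHAEEEAAAFFFFFEEEEE


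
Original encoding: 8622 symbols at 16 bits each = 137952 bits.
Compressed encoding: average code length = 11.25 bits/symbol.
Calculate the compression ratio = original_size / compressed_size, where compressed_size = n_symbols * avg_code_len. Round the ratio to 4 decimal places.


original_size = n_symbols * orig_bits = 8622 * 16 = 137952 bits
compressed_size = n_symbols * avg_code_len = 8622 * 11.25 = 96997.5 bits
ratio = original_size / compressed_size = 137952 / 96997.5 = 1.4222

Compression ratio = 1.4222


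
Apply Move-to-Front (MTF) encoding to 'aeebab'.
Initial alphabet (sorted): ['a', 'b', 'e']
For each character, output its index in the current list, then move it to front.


MTF encoding:
'a': index 0 in ['a', 'b', 'e'] -> ['a', 'b', 'e']
'e': index 2 in ['a', 'b', 'e'] -> ['e', 'a', 'b']
'e': index 0 in ['e', 'a', 'b'] -> ['e', 'a', 'b']
'b': index 2 in ['e', 'a', 'b'] -> ['b', 'e', 'a']
'a': index 2 in ['b', 'e', 'a'] -> ['a', 'b', 'e']
'b': index 1 in ['a', 'b', 'e'] -> ['b', 'a', 'e']


Output: [0, 2, 0, 2, 2, 1]


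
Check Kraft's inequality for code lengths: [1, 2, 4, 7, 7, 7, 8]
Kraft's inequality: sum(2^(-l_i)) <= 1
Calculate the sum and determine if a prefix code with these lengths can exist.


Sum = 2^(-1) + 2^(-2) + 2^(-4) + 2^(-7) + 2^(-7) + 2^(-7) + 2^(-8)
    = 0.5 + 0.25 + 0.0625 + 0.0078125 + 0.0078125 + 0.0078125 + 0.00390625
    = 215/256 = 0.83984375
Since 0.83984375 <= 1, Kraft's inequality IS satisfied.
A prefix code with these lengths CAN exist.

Kraft sum = 0.83984375. Satisfied.


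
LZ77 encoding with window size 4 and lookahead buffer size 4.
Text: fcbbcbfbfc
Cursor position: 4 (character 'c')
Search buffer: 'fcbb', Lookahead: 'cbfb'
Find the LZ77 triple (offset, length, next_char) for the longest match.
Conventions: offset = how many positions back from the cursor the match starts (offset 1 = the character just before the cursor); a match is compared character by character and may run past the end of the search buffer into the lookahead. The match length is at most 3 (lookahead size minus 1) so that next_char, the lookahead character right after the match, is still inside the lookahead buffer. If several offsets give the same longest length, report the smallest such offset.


Try each offset into the search buffer:
  offset=1 (pos 3, char 'b'): match length 0
  offset=2 (pos 2, char 'b'): match length 0
  offset=3 (pos 1, char 'c'): match length 2
  offset=4 (pos 0, char 'f'): match length 0
Longest match has length 2 at offset 3.
next_char = character at position 4 + 2 = 6 -> 'f'

Best match: offset=3, length=2 (matching 'cb' starting at position 1)
LZ77 triple: (3, 2, 'f')


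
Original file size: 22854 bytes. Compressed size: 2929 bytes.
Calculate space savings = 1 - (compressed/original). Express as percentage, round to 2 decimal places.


ratio = compressed/original = 2929/22854 = 0.128161
savings = 1 - ratio = 1 - 0.128161 = 0.871839
as a percentage: 0.871839 * 100 = 87.18%

Space savings = 1 - 2929/22854 = 87.18%


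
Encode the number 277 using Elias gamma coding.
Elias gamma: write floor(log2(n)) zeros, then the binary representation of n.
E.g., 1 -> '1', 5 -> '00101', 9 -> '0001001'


num_bits = floor(log2(277)) + 1 = 9
leading_zeros = num_bits - 1 = 8
binary(277) = 100010101

Elias gamma(277) = '00000000' + '100010101' = 00000000100010101 (17 bits)


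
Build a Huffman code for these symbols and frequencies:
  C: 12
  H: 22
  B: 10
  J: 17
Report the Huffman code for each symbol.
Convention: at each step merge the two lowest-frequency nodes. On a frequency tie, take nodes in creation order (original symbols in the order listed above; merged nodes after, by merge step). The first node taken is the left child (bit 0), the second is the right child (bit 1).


Huffman tree construction:
Step 1: Merge B(10) + C(12) = 22
Step 2: Merge J(17) + H(22) = 39
Step 3: Merge (B+C)(22) + (J+H)(39) = 61
Read each symbol's code off the tree from the root (left child = 0, right child = 1).

Codes:
  C: 01 (length 2)
  H: 11 (length 2)
  B: 00 (length 2)
  J: 10 (length 2)
Average code length: 122/61 = 2.0000 bits/symbol


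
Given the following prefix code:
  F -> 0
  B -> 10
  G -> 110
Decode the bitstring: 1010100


Decoding step by step:
Bits 10 -> B
Bits 10 -> B
Bits 10 -> B
Bits 0 -> F


Decoded message: BBBF


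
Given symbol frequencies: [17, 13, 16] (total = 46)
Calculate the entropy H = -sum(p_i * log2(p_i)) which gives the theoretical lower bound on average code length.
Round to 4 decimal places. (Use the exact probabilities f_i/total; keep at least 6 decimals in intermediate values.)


Per-symbol terms -p_i * log2(p_i) with p_i = f_i/46:
  p = 17/46 = 0.369565: log2(p) = -1.436099, -p*log2(p) = 0.530732
  p = 13/46 = 0.282609: log2(p) = -1.823122, -p*log2(p) = 0.515230
  p = 16/46 = 0.347826: log2(p) = -1.523562, -p*log2(p) = 0.529935
H = 0.530732 + 0.515230 + 0.529935 = 1.575897

H = 1.5759 bits/symbol


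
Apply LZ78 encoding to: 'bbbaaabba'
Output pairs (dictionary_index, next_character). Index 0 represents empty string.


LZ78 encoding steps:
Dictionary: {0: ''}
Step 1: w='' (idx 0), next='b' -> output (0, 'b'), add 'b' as idx 1
Step 2: w='b' (idx 1), next='b' -> output (1, 'b'), add 'bb' as idx 2
Step 3: w='' (idx 0), next='a' -> output (0, 'a'), add 'a' as idx 3
Step 4: w='a' (idx 3), next='a' -> output (3, 'a'), add 'aa' as idx 4
Step 5: w='bb' (idx 2), next='a' -> output (2, 'a'), add 'bba' as idx 5


Encoded: [(0, 'b'), (1, 'b'), (0, 'a'), (3, 'a'), (2, 'a')]


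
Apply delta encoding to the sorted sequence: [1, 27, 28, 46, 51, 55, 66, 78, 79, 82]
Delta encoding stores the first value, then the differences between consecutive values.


First value: 1
Deltas:
  27 - 1 = 26
  28 - 27 = 1
  46 - 28 = 18
  51 - 46 = 5
  55 - 51 = 4
  66 - 55 = 11
  78 - 66 = 12
  79 - 78 = 1
  82 - 79 = 3


Delta encoded: [1, 26, 1, 18, 5, 4, 11, 12, 1, 3]


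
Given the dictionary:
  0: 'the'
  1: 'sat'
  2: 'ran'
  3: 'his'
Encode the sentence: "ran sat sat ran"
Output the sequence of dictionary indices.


Look up each word in the dictionary:
  'ran' -> 2
  'sat' -> 1
  'sat' -> 1
  'ran' -> 2

Encoded: [2, 1, 1, 2]


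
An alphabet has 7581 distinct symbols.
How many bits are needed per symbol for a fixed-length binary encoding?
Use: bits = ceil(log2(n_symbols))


log2(7581) = 12.8882
Bracket: 2^12 = 4096 < 7581 <= 2^13 = 8192
So ceil(log2(7581)) = 13

bits = ceil(log2(7581)) = ceil(12.8882) = 13 bits


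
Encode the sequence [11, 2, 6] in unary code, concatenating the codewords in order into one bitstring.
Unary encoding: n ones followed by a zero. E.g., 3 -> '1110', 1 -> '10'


Encode each number as n ones followed by a terminating 0:
  11 -> 111111111110 (12 bits)
  2 -> 110 (3 bits)
  6 -> 1111110 (7 bits)
Total length = 12 + 3 + 7 = 22 bits.

Unary([11, 2, 6]) = 1111111111101101111110 (22 bits)


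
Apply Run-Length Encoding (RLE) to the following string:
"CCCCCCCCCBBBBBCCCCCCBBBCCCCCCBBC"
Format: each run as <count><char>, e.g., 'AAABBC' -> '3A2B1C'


Scanning runs left to right:
  i=0: run of 'C' x 9 -> '9C'
  i=9: run of 'B' x 5 -> '5B'
  i=14: run of 'C' x 6 -> '6C'
  i=20: run of 'B' x 3 -> '3B'
  i=23: run of 'C' x 6 -> '6C'
  i=29: run of 'B' x 2 -> '2B'
  i=31: run of 'C' x 1 -> '1C'

RLE = 9C5B6C3B6C2B1C


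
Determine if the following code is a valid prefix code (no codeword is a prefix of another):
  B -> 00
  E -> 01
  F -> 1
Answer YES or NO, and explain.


Checking each pair (does one codeword prefix another?):
  B='00' vs E='01': no prefix
  B='00' vs F='1': no prefix
  E='01' vs B='00': no prefix
  E='01' vs F='1': no prefix
  F='1' vs B='00': no prefix
  F='1' vs E='01': no prefix
No violation found over all pairs.

YES -- this is a valid prefix code. No codeword is a prefix of any other codeword.


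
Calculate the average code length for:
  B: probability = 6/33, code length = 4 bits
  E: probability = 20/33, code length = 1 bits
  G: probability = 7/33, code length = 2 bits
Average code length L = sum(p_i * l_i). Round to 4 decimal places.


Weighted contributions p_i * l_i:
  B: (6/33) * 4 = 24/33
  E: (20/33) * 1 = 20/33
  G: (7/33) * 2 = 14/33
Sum = (24 + 20 + 14)/33 = 58/33

L = 58/33 = 1.7576 bits/symbol


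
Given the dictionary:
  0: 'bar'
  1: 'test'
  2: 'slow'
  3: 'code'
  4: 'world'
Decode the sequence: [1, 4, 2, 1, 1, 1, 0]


Look up each index in the dictionary:
  1 -> 'test'
  4 -> 'world'
  2 -> 'slow'
  1 -> 'test'
  1 -> 'test'
  1 -> 'test'
  0 -> 'bar'

Decoded: "test world slow test test test bar"


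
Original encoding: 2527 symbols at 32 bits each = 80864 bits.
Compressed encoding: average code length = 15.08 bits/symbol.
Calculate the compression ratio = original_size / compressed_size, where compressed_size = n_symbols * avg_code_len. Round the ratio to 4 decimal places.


original_size = n_symbols * orig_bits = 2527 * 32 = 80864 bits
compressed_size = n_symbols * avg_code_len = 2527 * 15.08 = 38107.16 bits
ratio = original_size / compressed_size = 80864 / 38107.16 = 2.122

Compression ratio = 2.122


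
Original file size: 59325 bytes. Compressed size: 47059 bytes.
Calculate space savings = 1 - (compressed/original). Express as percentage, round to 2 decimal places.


ratio = compressed/original = 47059/59325 = 0.793241
savings = 1 - ratio = 1 - 0.793241 = 0.206759
as a percentage: 0.206759 * 100 = 20.68%

Space savings = 1 - 47059/59325 = 20.68%


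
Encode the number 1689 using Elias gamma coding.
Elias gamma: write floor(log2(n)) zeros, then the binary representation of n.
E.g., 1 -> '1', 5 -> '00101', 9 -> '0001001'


num_bits = floor(log2(1689)) + 1 = 11
leading_zeros = num_bits - 1 = 10
binary(1689) = 11010011001

Elias gamma(1689) = '0000000000' + '11010011001' = 000000000011010011001 (21 bits)


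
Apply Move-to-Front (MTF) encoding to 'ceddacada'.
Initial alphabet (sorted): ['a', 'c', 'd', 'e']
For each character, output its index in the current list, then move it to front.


MTF encoding:
'c': index 1 in ['a', 'c', 'd', 'e'] -> ['c', 'a', 'd', 'e']
'e': index 3 in ['c', 'a', 'd', 'e'] -> ['e', 'c', 'a', 'd']
'd': index 3 in ['e', 'c', 'a', 'd'] -> ['d', 'e', 'c', 'a']
'd': index 0 in ['d', 'e', 'c', 'a'] -> ['d', 'e', 'c', 'a']
'a': index 3 in ['d', 'e', 'c', 'a'] -> ['a', 'd', 'e', 'c']
'c': index 3 in ['a', 'd', 'e', 'c'] -> ['c', 'a', 'd', 'e']
'a': index 1 in ['c', 'a', 'd', 'e'] -> ['a', 'c', 'd', 'e']
'd': index 2 in ['a', 'c', 'd', 'e'] -> ['d', 'a', 'c', 'e']
'a': index 1 in ['d', 'a', 'c', 'e'] -> ['a', 'd', 'c', 'e']


Output: [1, 3, 3, 0, 3, 3, 1, 2, 1]
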